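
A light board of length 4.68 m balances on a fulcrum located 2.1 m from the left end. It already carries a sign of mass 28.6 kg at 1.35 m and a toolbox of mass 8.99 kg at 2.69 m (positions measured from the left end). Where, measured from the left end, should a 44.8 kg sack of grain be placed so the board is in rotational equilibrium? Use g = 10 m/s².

About the fulcrum (at 2.1 m from the left end):
Sign: 28.6 × 10 = 286 N down at 1.35 m → arm 0.75 m, τ = 286 × 0.75 = 214.5 N·m counterclockwise.
Toolbox: 8.99 × 10 = 89.9 N down at 2.69 m → arm 0.59 m, τ = 89.9 × 0.59 = 53.04 N·m clockwise.
Net moment of existing loads = 161.5 N·m counterclockwise.
The sack of grain weighs 44.8 × 10 = 448 N and must supply an equal clockwise moment, so its lever arm about the fulcrum is 161.5 / 448 = 0.36 m.
That puts it at 2.1 + 0.36 = 2.46 m from the left end.

x ≈ 2.46 m from the left end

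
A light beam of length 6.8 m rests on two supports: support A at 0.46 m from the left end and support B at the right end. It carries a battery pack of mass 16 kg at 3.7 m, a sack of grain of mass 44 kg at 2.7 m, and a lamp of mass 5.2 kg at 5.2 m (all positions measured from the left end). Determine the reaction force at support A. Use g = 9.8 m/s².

About support B:
Battery pack: 16 × 9.8 = 156.8 N down at 3.7 m → arm 3.1 m, τ = 156.8 × 3.1 = 486.1 N·m counterclockwise.
Sack of grain: 44 × 9.8 = 431.2 N down at 2.7 m → arm 4.1 m, τ = 431.2 × 4.1 = 1768 N·m counterclockwise.
Lamp: 5.2 × 9.8 = 50.96 N down at 5.2 m → arm 1.6 m, τ = 50.96 × 1.6 = 81.54 N·m counterclockwise.
Net load moment about support B = 2336 N·m counterclockwise.
Reaction R at support A is upward at 0.46 m, arm 6.34 m → moment R × 6.34 clockwise.
Στ = 0 ⇒ R × 6.34 = 2336 ⇒ R = 368 N.

R_A ≈ 368 N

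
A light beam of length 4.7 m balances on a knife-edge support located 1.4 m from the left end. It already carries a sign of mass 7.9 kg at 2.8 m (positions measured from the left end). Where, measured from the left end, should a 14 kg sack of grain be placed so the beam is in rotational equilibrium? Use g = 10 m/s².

x ≈ 0.61 m from the left end

Take moments about the knife-edge support (at 1.4 m from the left end).
Sign: 7.9 × 10 = 79 N down at 2.8 m → arm 1.4 m, τ = 79 × 1.4 = 110.6 N·m clockwise.
Net moment of existing loads = 110.6 N·m clockwise.
The sack of grain weighs 14 × 10 = 140 N and must supply an equal counterclockwise moment, so its lever arm about the knife-edge support is 110.6 / 140 = 0.79 m.
That puts it at 1.4 − 0.79 = 0.61 m from the left end.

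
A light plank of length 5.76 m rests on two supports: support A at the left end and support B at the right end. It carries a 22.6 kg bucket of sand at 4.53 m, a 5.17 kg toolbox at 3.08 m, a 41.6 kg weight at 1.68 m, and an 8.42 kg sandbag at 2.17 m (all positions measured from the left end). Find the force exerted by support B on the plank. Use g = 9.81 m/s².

Taking torques about support A:
Bucket of sand: 22.6 × 9.81 = 221.7 N down at 4.53 m → arm 4.53 m, τ = 221.7 × 4.53 = 1004 N·m clockwise.
Toolbox: 5.17 × 9.81 = 50.72 N down at 3.08 m → arm 3.08 m, τ = 50.72 × 3.08 = 156.2 N·m clockwise.
Weight: 41.6 × 9.81 = 408.1 N down at 1.68 m → arm 1.68 m, τ = 408.1 × 1.68 = 685.6 N·m clockwise.
Sandbag: 8.42 × 9.81 = 82.6 N down at 2.17 m → arm 2.17 m, τ = 82.6 × 2.17 = 179.2 N·m clockwise.
Net load moment about support A = 2025 N·m clockwise.
Reaction R at support B is upward at 5.76 m, arm 5.76 m → moment R × 5.76 counterclockwise.
Balancing moments: R × 5.76 = 2025, giving R = 352 N.

R_B ≈ 352 N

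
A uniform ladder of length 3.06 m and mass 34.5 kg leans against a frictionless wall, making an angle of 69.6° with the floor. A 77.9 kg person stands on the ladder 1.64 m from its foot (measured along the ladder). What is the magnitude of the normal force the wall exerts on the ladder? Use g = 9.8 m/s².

Take moments about the foot of the ladder.
Ladder weight 34.5×9.8 = 338.1 N acts at 1.53 m along the ladder; its horizontal arm is 1.53·cos69.6° = 0.5333 m → τ = 180.3 N·m clockwise.
Person: 77.9×9.8 = 763.4 N at 1.64 m → arm 0.5717 m → τ = 436.4 N·m clockwise.
Wall normal N acts horizontally at the top; its moment arm is the height L sinθ = 3.06·sin69.6° = 2.868 m, counterclockwise.
For rotational equilibrium, N × 2.868 = 616.7, so N = 215 N.

N_wall ≈ 215 N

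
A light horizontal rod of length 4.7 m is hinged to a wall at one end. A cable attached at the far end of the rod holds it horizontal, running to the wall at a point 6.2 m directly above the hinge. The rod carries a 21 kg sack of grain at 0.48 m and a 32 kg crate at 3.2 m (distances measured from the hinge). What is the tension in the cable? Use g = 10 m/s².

T ≈ 300 N

Take moments about the hinge.
Sack of grain: 21 × 10 = 210 N down at 0.48 m → arm 0.48 m, τ = 210 × 0.48 = 100.8 N·m clockwise.
Crate: 32 × 10 = 320 N down at 3.2 m → arm 3.2 m, τ = 320 × 3.2 = 1024 N·m clockwise.
Total clockwise load moment = 1125 N·m.
The cable tension T acts at 4.7 m; only its component perpendicular to the rod, T sinθ, produces torque. sinθ = h/√(h²+d²) = 6.2/√(6.2²+4.7²) = 0.7969.
Στ = 0 ⇒ T × 4.7 × 0.7969 = 1125 ⇒ T = 1125 / 3.745 = 300 N.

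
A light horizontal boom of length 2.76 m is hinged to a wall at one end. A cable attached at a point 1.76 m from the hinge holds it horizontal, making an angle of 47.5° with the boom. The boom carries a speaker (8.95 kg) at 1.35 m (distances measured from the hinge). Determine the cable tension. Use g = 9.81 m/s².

Taking torques about the hinge:
Speaker: 8.95 × 9.81 = 87.8 N down at 1.35 m → arm 1.35 m, τ = 87.8 × 1.35 = 118.5 N·m clockwise.
Total clockwise load moment = 118.5 N·m.
The cable tension T acts at 1.76 m; only its component perpendicular to the boom, T sinθ, produces torque. sin 47.5° = 0.7373.
Setting net torque to zero: T × 1.76 × 0.7373 = 118.5 → T = 118.5 / 1.298 = 91.3 N.

T ≈ 91.3 N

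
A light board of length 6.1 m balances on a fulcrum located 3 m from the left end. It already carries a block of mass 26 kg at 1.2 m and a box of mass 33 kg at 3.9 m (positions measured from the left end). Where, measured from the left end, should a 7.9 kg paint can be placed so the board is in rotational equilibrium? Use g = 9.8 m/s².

Take moments about the fulcrum (at 3 m from the left end).
Block: 26 × 9.8 = 254.8 N down at 1.2 m → arm 1.8 m, τ = 254.8 × 1.8 = 458.6 N·m counterclockwise.
Box: 33 × 9.8 = 323.4 N down at 3.9 m → arm 0.9 m, τ = 323.4 × 0.9 = 291.1 N·m clockwise.
Net moment of existing loads = 167.5 N·m counterclockwise.
The paint can weighs 7.9 × 9.8 = 77.42 N and must supply an equal clockwise moment, so its lever arm about the fulcrum is 167.5 / 77.42 = 2.16 m.
That puts it at 3 + 2.16 = 5.16 m from the left end.

x ≈ 5.16 m from the left end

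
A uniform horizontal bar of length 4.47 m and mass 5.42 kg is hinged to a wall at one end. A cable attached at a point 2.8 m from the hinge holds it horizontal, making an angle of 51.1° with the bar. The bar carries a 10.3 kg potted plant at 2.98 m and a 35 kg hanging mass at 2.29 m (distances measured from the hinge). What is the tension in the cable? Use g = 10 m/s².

About the hinge:
Beam weight: 5.42 × 10 = 54.2 N down at 2.235 m → arm 2.235 m, τ = 54.2 × 2.235 = 121.1 N·m clockwise.
Potted plant: 10.3 × 10 = 103 N down at 2.98 m → arm 2.98 m, τ = 103 × 2.98 = 306.9 N·m clockwise.
Hanging mass: 35 × 10 = 350 N down at 2.29 m → arm 2.29 m, τ = 350 × 2.29 = 801.5 N·m clockwise.
Total clockwise load moment = 1230 N·m.
The cable tension T acts at 2.8 m; only its component perpendicular to the bar, T sinθ, produces torque. sin 51.1° = 0.7782.
For rotational equilibrium, T × 2.8 × 0.7782 = 1230, so T = 1230 / 2.179 = 564 N.

T ≈ 564 N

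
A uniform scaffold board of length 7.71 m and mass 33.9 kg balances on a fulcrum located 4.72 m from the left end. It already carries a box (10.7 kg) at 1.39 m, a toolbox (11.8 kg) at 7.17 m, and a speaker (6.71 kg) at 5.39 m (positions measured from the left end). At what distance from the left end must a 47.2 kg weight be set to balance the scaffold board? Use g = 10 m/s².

x ≈ 5.39 m from the left end

About the fulcrum (at 4.72 m from the left end):
Beam weight: 33.9 × 10 = 339 N down at 3.855 m → arm 0.865 m, τ = 339 × 0.865 = 293.2 N·m counterclockwise.
Box: 10.7 × 10 = 107 N down at 1.39 m → arm 3.33 m, τ = 107 × 3.33 = 356.3 N·m counterclockwise.
Toolbox: 11.8 × 10 = 118 N down at 7.17 m → arm 2.45 m, τ = 118 × 2.45 = 289.1 N·m clockwise.
Speaker: 6.71 × 10 = 67.1 N down at 5.39 m → arm 0.67 m, τ = 67.1 × 0.67 = 44.96 N·m clockwise.
Net moment of existing loads = 315.4 N·m counterclockwise.
The weight weighs 47.2 × 10 = 472 N and must supply an equal clockwise moment, so its lever arm about the fulcrum is 315.4 / 472 = 0.668 m.
That puts it at 4.72 + 0.668 = 5.39 m from the left end.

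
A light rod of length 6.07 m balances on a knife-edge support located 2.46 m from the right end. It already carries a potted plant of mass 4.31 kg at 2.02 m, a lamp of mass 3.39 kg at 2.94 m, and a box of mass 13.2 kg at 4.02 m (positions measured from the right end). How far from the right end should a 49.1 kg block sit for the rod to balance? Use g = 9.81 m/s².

Take moments about the knife-edge support (at 2.46 m from the right end).
Potted plant: 4.31 × 9.81 = 42.28 N down at 2.02 m → arm 0.44 m, τ = 42.28 × 0.44 = 18.6 N·m clockwise.
Lamp: 3.39 × 9.81 = 33.26 N down at 2.94 m → arm 0.48 m, τ = 33.26 × 0.48 = 15.96 N·m counterclockwise.
Box: 13.2 × 9.81 = 129.5 N down at 4.02 m → arm 1.56 m, τ = 129.5 × 1.56 = 202 N·m counterclockwise.
Net moment of existing loads = 199.4 N·m counterclockwise.
The block weighs 49.1 × 9.81 = 481.7 N and must supply an equal clockwise moment, so its lever arm about the knife-edge support is 199.4 / 481.7 = 0.414 m.
That puts it at 2.46 − 0.414 = 2.05 m from the right end.

x ≈ 2.05 m from the right end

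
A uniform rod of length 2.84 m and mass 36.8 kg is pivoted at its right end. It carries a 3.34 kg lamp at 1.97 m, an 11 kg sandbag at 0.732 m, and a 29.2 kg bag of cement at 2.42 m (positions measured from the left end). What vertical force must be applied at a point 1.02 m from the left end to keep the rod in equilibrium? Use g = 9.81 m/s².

F ≈ 488 N

About the right end:
Beam weight: 36.8 × 9.81 = 361 N down at 1.42 m → arm 1.42 m, τ = 361 × 1.42 = 512.6 N·m counterclockwise.
Lamp: 3.34 × 9.81 = 32.77 N down at 1.97 m → arm 0.87 m, τ = 32.77 × 0.87 = 28.51 N·m counterclockwise.
Sandbag: 11 × 9.81 = 107.9 N down at 0.732 m → arm 2.108 m, τ = 107.9 × 2.108 = 227.5 N·m counterclockwise.
Bag of cement: 29.2 × 9.81 = 286.5 N down at 2.42 m → arm 0.42 m, τ = 286.5 × 0.42 = 120.3 N·m counterclockwise.
Net moment of the loads = 888.9 N·m counterclockwise.
The upward force F acts at a point 1.02 m from the left end, arm 1.82 m, giving F × 1.82 clockwise.
Στ = 0 ⇒ F × 1.82 = 888.9 ⇒ F = 888.9 / 1.82 = 488 N.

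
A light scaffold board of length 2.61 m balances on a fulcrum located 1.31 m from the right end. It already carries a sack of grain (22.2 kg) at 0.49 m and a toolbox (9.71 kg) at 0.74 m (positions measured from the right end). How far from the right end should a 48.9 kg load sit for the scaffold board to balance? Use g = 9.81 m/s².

x ≈ 1.8 m from the right end

About the fulcrum (at 1.31 m from the right end):
Sack of grain: 22.2 × 9.81 = 217.8 N down at 0.49 m → arm 0.82 m, τ = 217.8 × 0.82 = 178.6 N·m clockwise.
Toolbox: 9.71 × 9.81 = 95.26 N down at 0.74 m → arm 0.57 m, τ = 95.26 × 0.57 = 54.3 N·m clockwise.
Net moment of existing loads = 232.9 N·m clockwise.
The load weighs 48.9 × 9.81 = 479.7 N and must supply an equal counterclockwise moment, so its lever arm about the fulcrum is 232.9 / 479.7 = 0.486 m.
That puts it at 1.31 + 0.486 = 1.8 m from the right end.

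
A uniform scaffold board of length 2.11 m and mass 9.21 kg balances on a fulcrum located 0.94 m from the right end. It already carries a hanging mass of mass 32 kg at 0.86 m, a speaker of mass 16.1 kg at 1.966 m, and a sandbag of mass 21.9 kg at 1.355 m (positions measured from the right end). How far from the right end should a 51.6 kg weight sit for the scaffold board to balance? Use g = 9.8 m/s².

About the fulcrum (at 0.94 m from the right end):
Beam weight: 9.21 × 9.8 = 90.26 N down at 1.055 m → arm 0.115 m, τ = 90.26 × 0.115 = 10.38 N·m counterclockwise.
Hanging mass: 32 × 9.8 = 313.6 N down at 0.86 m → arm 0.08 m, τ = 313.6 × 0.08 = 25.09 N·m clockwise.
Speaker: 16.1 × 9.8 = 157.8 N down at 1.966 m → arm 1.026 m, τ = 157.8 × 1.026 = 161.9 N·m counterclockwise.
Sandbag: 21.9 × 9.8 = 214.6 N down at 1.355 m → arm 0.415 m, τ = 214.6 × 0.415 = 89.06 N·m counterclockwise.
Net moment of existing loads = 236.2 N·m counterclockwise.
The weight weighs 51.6 × 9.8 = 505.7 N and must supply an equal clockwise moment, so its lever arm about the fulcrum is 236.2 / 505.7 = 0.467 m.
That puts it at 0.94 − 0.467 = 0.473 m from the right end.

x ≈ 0.473 m from the right end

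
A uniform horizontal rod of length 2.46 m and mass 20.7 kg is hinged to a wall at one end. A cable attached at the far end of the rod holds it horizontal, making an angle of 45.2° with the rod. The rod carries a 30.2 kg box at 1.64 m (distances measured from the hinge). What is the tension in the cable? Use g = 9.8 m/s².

T ≈ 421 N

Choose the hinge as the axis so the unknown hinge reaction has zero arm there.
Beam weight: 20.7 × 9.8 = 202.9 N down at 1.23 m → arm 1.23 m, τ = 202.9 × 1.23 = 249.6 N·m clockwise.
Box: 30.2 × 9.8 = 296 N down at 1.64 m → arm 1.64 m, τ = 296 × 1.64 = 485.4 N·m clockwise.
Total clockwise load moment = 735 N·m.
The cable tension T acts at 2.46 m; only its component perpendicular to the rod, T sinθ, produces torque. sin 45.2° = 0.7096.
Στ = 0 ⇒ T × 2.46 × 0.7096 = 735 ⇒ T = 735 / 1.746 = 421 N.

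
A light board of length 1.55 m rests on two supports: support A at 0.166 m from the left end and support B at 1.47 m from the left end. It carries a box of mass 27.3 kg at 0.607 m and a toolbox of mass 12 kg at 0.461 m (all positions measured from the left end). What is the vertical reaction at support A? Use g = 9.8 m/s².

Sum moments about support B (its reaction then has zero moment arm).
Box: 27.3 × 9.8 = 267.5 N down at 0.607 m → arm 0.863 m, τ = 267.5 × 0.863 = 230.9 N·m counterclockwise.
Toolbox: 12 × 9.8 = 117.6 N down at 0.461 m → arm 1.009 m, τ = 117.6 × 1.009 = 118.7 N·m counterclockwise.
Net load moment about support B = 349.6 N·m counterclockwise.
Reaction R at support A is upward at 0.166 m, arm 1.304 m → moment R × 1.304 clockwise.
Balancing moments: R × 1.304 = 349.6, giving R = 268 N.

R_A ≈ 268 N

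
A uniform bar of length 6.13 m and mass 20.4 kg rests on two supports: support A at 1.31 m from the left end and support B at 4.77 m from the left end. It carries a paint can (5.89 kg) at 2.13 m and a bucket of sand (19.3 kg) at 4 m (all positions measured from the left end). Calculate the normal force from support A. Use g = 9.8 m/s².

R_A ≈ 185 N

Choose support B as the axis so its reaction then has zero moment arm.
Beam weight: 20.4 × 9.8 = 199.9 N down at 3.065 m → arm 1.705 m, τ = 199.9 × 1.705 = 340.8 N·m counterclockwise.
Paint can: 5.89 × 9.8 = 57.72 N down at 2.13 m → arm 2.64 m, τ = 57.72 × 2.64 = 152.4 N·m counterclockwise.
Bucket of sand: 19.3 × 9.8 = 189.1 N down at 4 m → arm 0.77 m, τ = 189.1 × 0.77 = 145.6 N·m counterclockwise.
Net load moment about support B = 638.8 N·m counterclockwise.
Reaction R at support A is upward at 1.31 m, arm 3.46 m → moment R × 3.46 clockwise.
Στ = 0 ⇒ R × 3.46 = 638.8 ⇒ R = 185 N.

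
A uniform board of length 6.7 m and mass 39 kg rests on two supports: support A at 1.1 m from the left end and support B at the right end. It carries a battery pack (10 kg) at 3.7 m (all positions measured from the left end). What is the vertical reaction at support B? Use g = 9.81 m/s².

R_B ≈ 199 N

Choose support A as the axis so its reaction then has zero moment arm.
Beam weight: 39 × 9.81 = 382.6 N down at 3.35 m → arm 2.25 m, τ = 382.6 × 2.25 = 860.9 N·m clockwise.
Battery pack: 10 × 9.81 = 98.1 N down at 3.7 m → arm 2.6 m, τ = 98.1 × 2.6 = 255.1 N·m clockwise.
Net load moment about support A = 1116 N·m clockwise.
Reaction R at support B is upward at 6.7 m, arm 5.6 m → moment R × 5.6 counterclockwise.
Στ = 0 ⇒ R × 5.6 = 1116 ⇒ R = 199 N.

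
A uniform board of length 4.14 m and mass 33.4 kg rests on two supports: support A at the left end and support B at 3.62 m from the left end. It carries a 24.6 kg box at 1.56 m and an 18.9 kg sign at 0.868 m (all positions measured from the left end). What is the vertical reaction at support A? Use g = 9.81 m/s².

R_A ≈ 419 N

Take moments about support B.
Beam weight: 33.4 × 9.81 = 327.7 N down at 2.07 m → arm 1.55 m, τ = 327.7 × 1.55 = 507.9 N·m counterclockwise.
Box: 24.6 × 9.81 = 241.3 N down at 1.56 m → arm 2.06 m, τ = 241.3 × 2.06 = 497.1 N·m counterclockwise.
Sign: 18.9 × 9.81 = 185.4 N down at 0.868 m → arm 2.752 m, τ = 185.4 × 2.752 = 510.2 N·m counterclockwise.
Net load moment about support B = 1515 N·m counterclockwise.
Reaction R at support A is upward at 0 m, arm 3.62 m → moment R × 3.62 clockwise.
Setting net torque to zero: R × 3.62 = 1515 → R = 419 N.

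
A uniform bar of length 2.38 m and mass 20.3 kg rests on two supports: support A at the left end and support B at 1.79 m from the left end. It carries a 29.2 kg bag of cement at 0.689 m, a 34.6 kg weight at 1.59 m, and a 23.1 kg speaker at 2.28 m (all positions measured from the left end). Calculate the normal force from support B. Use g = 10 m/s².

Choose support A as the axis so its reaction then has zero moment arm.
Beam weight: 20.3 × 10 = 203 N down at 1.19 m → arm 1.19 m, τ = 203 × 1.19 = 241.6 N·m clockwise.
Bag of cement: 29.2 × 10 = 292 N down at 0.689 m → arm 0.689 m, τ = 292 × 0.689 = 201.2 N·m clockwise.
Weight: 34.6 × 10 = 346 N down at 1.59 m → arm 1.59 m, τ = 346 × 1.59 = 550.1 N·m clockwise.
Speaker: 23.1 × 10 = 231 N down at 2.28 m → arm 2.28 m, τ = 231 × 2.28 = 526.7 N·m clockwise.
Net load moment about support A = 1520 N·m clockwise.
Reaction R at support B is upward at 1.79 m, arm 1.79 m → moment R × 1.79 counterclockwise.
Balancing moments: R × 1.79 = 1520, giving R = 849 N.

R_B ≈ 849 N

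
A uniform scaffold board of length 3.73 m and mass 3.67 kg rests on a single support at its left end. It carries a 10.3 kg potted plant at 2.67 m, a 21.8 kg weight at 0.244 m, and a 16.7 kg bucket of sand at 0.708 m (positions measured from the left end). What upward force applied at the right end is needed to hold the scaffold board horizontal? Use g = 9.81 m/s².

Taking torques about the left end:
Beam weight: 3.67 × 9.81 = 36 N down at 1.865 m → arm 1.865 m, τ = 36 × 1.865 = 67.14 N·m clockwise.
Potted plant: 10.3 × 9.81 = 101 N down at 2.67 m → arm 2.67 m, τ = 101 × 2.67 = 269.7 N·m clockwise.
Weight: 21.8 × 9.81 = 213.9 N down at 0.244 m → arm 0.244 m, τ = 213.9 × 0.244 = 52.19 N·m clockwise.
Bucket of sand: 16.7 × 9.81 = 163.8 N down at 0.708 m → arm 0.708 m, τ = 163.8 × 0.708 = 116 N·m clockwise.
Net moment of the loads = 505 N·m clockwise.
The upward force F acts at the right end, arm 3.73 m, giving F × 3.73 counterclockwise.
For rotational equilibrium, F × 3.73 = 505, so F = 505 / 3.73 = 135 N.

F ≈ 135 N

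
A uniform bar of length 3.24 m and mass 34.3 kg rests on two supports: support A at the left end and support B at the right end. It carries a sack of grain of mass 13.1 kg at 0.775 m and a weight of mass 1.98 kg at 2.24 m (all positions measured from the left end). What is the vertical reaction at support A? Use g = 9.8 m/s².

About support B:
Beam weight: 34.3 × 9.8 = 336.1 N down at 1.62 m → arm 1.62 m, τ = 336.1 × 1.62 = 544.5 N·m counterclockwise.
Sack of grain: 13.1 × 9.8 = 128.4 N down at 0.775 m → arm 2.465 m, τ = 128.4 × 2.465 = 316.5 N·m counterclockwise.
Weight: 1.98 × 9.8 = 19.4 N down at 2.24 m → arm 1 m, τ = 19.4 × 1 = 19.4 N·m counterclockwise.
Net load moment about support B = 880.4 N·m counterclockwise.
Reaction R at support A is upward at 0 m, arm 3.24 m → moment R × 3.24 clockwise.
Setting net torque to zero: R × 3.24 = 880.4 → R = 272 N.

R_A ≈ 272 N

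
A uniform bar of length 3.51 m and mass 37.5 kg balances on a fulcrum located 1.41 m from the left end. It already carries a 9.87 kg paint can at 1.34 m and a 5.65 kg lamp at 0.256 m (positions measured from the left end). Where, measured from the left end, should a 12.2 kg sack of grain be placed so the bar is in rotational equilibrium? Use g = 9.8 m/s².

x ≈ 0.941 m from the left end

Choose the fulcrum (at 1.41 m from the left end) as the axis so the support reaction has zero arm there.
Beam weight: 37.5 × 9.8 = 367.5 N down at 1.755 m → arm 0.345 m, τ = 367.5 × 0.345 = 126.8 N·m clockwise.
Paint can: 9.87 × 9.8 = 96.73 N down at 1.34 m → arm 0.07 m, τ = 96.73 × 0.07 = 6.771 N·m counterclockwise.
Lamp: 5.65 × 9.8 = 55.37 N down at 0.256 m → arm 1.154 m, τ = 55.37 × 1.154 = 63.9 N·m counterclockwise.
Net moment of existing loads = 56.13 N·m clockwise.
The sack of grain weighs 12.2 × 9.8 = 119.6 N and must supply an equal counterclockwise moment, so its lever arm about the fulcrum is 56.13 / 119.6 = 0.469 m.
That puts it at 1.41 − 0.469 = 0.941 m from the left end.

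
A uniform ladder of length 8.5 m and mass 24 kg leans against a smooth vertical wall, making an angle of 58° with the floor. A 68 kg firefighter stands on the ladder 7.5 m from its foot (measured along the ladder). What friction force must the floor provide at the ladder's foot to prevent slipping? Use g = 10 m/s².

f ≈ 450 N

Take moments about the foot of the ladder.
Ladder weight 24×10 = 240 N acts at 4.25 m along the ladder; its horizontal arm is 4.25·cos58° = 2.252 m → τ = 540.5 N·m clockwise.
Firefighter: 68×10 = 680 N at 7.5 m → arm 3.974 m → τ = 2702 N·m clockwise.
Wall normal N acts horizontally at the top; its moment arm is the height L sinθ = 8.5·sin58° = 7.208 m, counterclockwise.
Balancing moments: N × 7.208 = 3242, giving N = 450 N.
ΣFx = 0: friction at the foot balances the wall's push, so f = N_wall = 450 N.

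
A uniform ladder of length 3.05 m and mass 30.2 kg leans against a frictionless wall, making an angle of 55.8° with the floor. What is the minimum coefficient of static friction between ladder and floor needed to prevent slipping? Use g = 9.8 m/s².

μ_min ≈ 0.34

Taking torques about the foot of the ladder:
Ladder weight 30.2×9.8 = 296 N acts at 1.525 m along the ladder; its horizontal arm is 1.525·cos55.8° = 0.8572 m → τ = 253.7 N·m clockwise.
Wall normal N acts horizontally at the top; its moment arm is the height L sinθ = 3.05·sin55.8° = 2.523 m, counterclockwise.
Setting net torque to zero: N × 2.523 = 253.7 → N = 100.6 N.
ΣFx = 0 ⇒ f = N_wall = 100.6 N. ΣFy = 0 ⇒ N_floor = 296 N.
μ_min = f / N_floor = 100.6 / 296 = 0.34.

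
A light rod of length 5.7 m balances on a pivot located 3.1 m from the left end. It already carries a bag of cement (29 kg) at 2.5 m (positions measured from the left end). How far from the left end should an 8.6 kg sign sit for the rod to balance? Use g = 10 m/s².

About the pivot (at 3.1 m from the left end):
Bag of cement: 29 × 10 = 290 N down at 2.5 m → arm 0.6 m, τ = 290 × 0.6 = 174 N·m counterclockwise.
Net moment of existing loads = 174 N·m counterclockwise.
The sign weighs 8.6 × 10 = 86 N and must supply an equal clockwise moment, so its lever arm about the pivot is 174 / 86 = 2.02 m.
That puts it at 3.1 + 2.02 = 5.12 m from the left end.

x ≈ 5.12 m from the left end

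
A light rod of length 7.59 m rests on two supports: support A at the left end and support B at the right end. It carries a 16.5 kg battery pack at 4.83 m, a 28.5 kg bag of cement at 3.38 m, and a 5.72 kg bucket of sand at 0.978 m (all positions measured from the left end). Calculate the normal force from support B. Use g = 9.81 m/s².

Choose support A as the axis so its reaction then has zero moment arm.
Battery pack: 16.5 × 9.81 = 161.9 N down at 4.83 m → arm 4.83 m, τ = 161.9 × 4.83 = 782 N·m clockwise.
Bag of cement: 28.5 × 9.81 = 279.6 N down at 3.38 m → arm 3.38 m, τ = 279.6 × 3.38 = 945 N·m clockwise.
Bucket of sand: 5.72 × 9.81 = 56.11 N down at 0.978 m → arm 0.978 m, τ = 56.11 × 0.978 = 54.88 N·m clockwise.
Net load moment about support A = 1782 N·m clockwise.
Reaction R at support B is upward at 7.59 m, arm 7.59 m → moment R × 7.59 counterclockwise.
Balancing moments: R × 7.59 = 1782, giving R = 235 N.

R_B ≈ 235 N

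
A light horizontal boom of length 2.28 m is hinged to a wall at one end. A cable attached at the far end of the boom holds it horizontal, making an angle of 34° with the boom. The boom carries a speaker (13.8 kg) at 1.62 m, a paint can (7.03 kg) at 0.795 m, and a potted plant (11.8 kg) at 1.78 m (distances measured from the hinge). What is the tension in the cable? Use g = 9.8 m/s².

Take moments about the hinge.
Speaker: 13.8 × 9.8 = 135.2 N down at 1.62 m → arm 1.62 m, τ = 135.2 × 1.62 = 219 N·m clockwise.
Paint can: 7.03 × 9.8 = 68.89 N down at 0.795 m → arm 0.795 m, τ = 68.89 × 0.795 = 54.77 N·m clockwise.
Potted plant: 11.8 × 9.8 = 115.6 N down at 1.78 m → arm 1.78 m, τ = 115.6 × 1.78 = 205.8 N·m clockwise.
Total clockwise load moment = 479.6 N·m.
The cable tension T acts at 2.28 m; only its component perpendicular to the boom, T sinθ, produces torque. sin 34° = 0.5592.
Balancing moments: T × 2.28 × 0.5592 = 479.6, giving T = 479.6 / 1.275 = 376 N.

T ≈ 376 N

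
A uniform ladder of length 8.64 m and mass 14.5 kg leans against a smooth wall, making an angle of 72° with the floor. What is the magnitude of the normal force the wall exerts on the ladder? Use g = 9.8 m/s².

N_wall ≈ 23.1 N

Taking torques about the foot of the ladder:
Ladder weight 14.5×9.8 = 142.1 N acts at 4.32 m along the ladder; its horizontal arm is 4.32·cos72° = 1.335 m → τ = 189.7 N·m clockwise.
Wall normal N acts horizontally at the top; its moment arm is the height L sinθ = 8.64·sin72° = 8.217 m, counterclockwise.
For rotational equilibrium, N × 8.217 = 189.7, so N = 23.1 N.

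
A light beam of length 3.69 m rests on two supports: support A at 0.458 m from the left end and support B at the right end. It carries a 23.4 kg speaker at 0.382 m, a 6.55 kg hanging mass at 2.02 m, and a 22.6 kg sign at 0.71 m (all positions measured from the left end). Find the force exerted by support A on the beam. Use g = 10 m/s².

R_A ≈ 482 N

Taking torques about support B:
Speaker: 23.4 × 10 = 234 N down at 0.382 m → arm 3.308 m, τ = 234 × 3.308 = 774.1 N·m counterclockwise.
Hanging mass: 6.55 × 10 = 65.5 N down at 2.02 m → arm 1.67 m, τ = 65.5 × 1.67 = 109.4 N·m counterclockwise.
Sign: 22.6 × 10 = 226 N down at 0.71 m → arm 2.98 m, τ = 226 × 2.98 = 673.5 N·m counterclockwise.
Net load moment about support B = 1557 N·m counterclockwise.
Reaction R at support A is upward at 0.458 m, arm 3.232 m → moment R × 3.232 clockwise.
Balancing moments: R × 3.232 = 1557, giving R = 482 N.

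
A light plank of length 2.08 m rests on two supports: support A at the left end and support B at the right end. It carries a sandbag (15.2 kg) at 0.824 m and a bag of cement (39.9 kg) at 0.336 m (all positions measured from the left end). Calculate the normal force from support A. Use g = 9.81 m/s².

Sum moments about support B (its reaction then has zero moment arm).
Sandbag: 15.2 × 9.81 = 149.1 N down at 0.824 m → arm 1.256 m, τ = 149.1 × 1.256 = 187.3 N·m counterclockwise.
Bag of cement: 39.9 × 9.81 = 391.4 N down at 0.336 m → arm 1.744 m, τ = 391.4 × 1.744 = 682.6 N·m counterclockwise.
Net load moment about support B = 869.9 N·m counterclockwise.
Reaction R at support A is upward at 0 m, arm 2.08 m → moment R × 2.08 clockwise.
Setting net torque to zero: R × 2.08 = 869.9 → R = 418 N.

R_A ≈ 418 N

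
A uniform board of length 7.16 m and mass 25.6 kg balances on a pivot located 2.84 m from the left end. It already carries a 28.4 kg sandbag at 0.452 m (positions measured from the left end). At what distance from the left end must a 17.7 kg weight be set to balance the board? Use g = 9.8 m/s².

x ≈ 5.6 m from the left end

Choose the pivot (at 2.84 m from the left end) as the axis so the support reaction has zero arm there.
Beam weight: 25.6 × 9.8 = 250.9 N down at 3.58 m → arm 0.74 m, τ = 250.9 × 0.74 = 185.7 N·m clockwise.
Sandbag: 28.4 × 9.8 = 278.3 N down at 0.452 m → arm 2.388 m, τ = 278.3 × 2.388 = 664.6 N·m counterclockwise.
Net moment of existing loads = 478.9 N·m counterclockwise.
The weight weighs 17.7 × 9.8 = 173.5 N and must supply an equal clockwise moment, so its lever arm about the pivot is 478.9 / 173.5 = 2.76 m.
That puts it at 2.84 + 2.76 = 5.6 m from the left end.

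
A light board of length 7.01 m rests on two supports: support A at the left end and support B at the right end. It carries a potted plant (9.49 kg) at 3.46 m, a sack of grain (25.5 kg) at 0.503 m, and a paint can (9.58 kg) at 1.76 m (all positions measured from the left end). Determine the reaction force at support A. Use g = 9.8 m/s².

Taking torques about support B:
Potted plant: 9.49 × 9.8 = 93 N down at 3.46 m → arm 3.55 m, τ = 93 × 3.55 = 330.1 N·m counterclockwise.
Sack of grain: 25.5 × 9.8 = 249.9 N down at 0.503 m → arm 6.507 m, τ = 249.9 × 6.507 = 1626 N·m counterclockwise.
Paint can: 9.58 × 9.8 = 93.88 N down at 1.76 m → arm 5.25 m, τ = 93.88 × 5.25 = 492.9 N·m counterclockwise.
Net load moment about support B = 2449 N·m counterclockwise.
Reaction R at support A is upward at 0 m, arm 7.01 m → moment R × 7.01 clockwise.
Balancing moments: R × 7.01 = 2449, giving R = 349 N.

R_A ≈ 349 N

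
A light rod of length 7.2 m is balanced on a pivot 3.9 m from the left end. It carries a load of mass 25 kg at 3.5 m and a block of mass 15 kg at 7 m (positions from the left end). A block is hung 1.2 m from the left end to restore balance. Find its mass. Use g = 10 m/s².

About the pivot (at 3.9 m from the left end):
Load: 25 × 10 = 250 N down at 3.5 m → arm 0.4 m, τ = 250 × 0.4 = 100 N·m counterclockwise.
Block: 15 × 10 = 150 N down at 7 m → arm 3.1 m, τ = 150 × 3.1 = 465 N·m clockwise.
Net moment of known loads = 365 N·m clockwise.
An unknown mass m at 1.2 m has arm 2.7 m; its moment is m·g·2.7 counterclockwise.
Balancing moments: m × 10 × 2.7 = 365, giving m = 365 / (10 × 2.7) = 13.5 kg.

m ≈ 13.5 kg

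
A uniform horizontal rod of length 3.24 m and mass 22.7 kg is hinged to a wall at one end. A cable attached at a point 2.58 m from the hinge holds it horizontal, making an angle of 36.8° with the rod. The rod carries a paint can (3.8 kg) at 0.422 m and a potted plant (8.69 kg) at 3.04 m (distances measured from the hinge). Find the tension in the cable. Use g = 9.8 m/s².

T ≈ 411 N

About the hinge:
Beam weight: 22.7 × 9.8 = 222.5 N down at 1.62 m → arm 1.62 m, τ = 222.5 × 1.62 = 360.5 N·m clockwise.
Paint can: 3.8 × 9.8 = 37.24 N down at 0.422 m → arm 0.422 m, τ = 37.24 × 0.422 = 15.72 N·m clockwise.
Potted plant: 8.69 × 9.8 = 85.16 N down at 3.04 m → arm 3.04 m, τ = 85.16 × 3.04 = 258.9 N·m clockwise.
Total clockwise load moment = 635.1 N·m.
The cable tension T acts at 2.58 m; only its component perpendicular to the rod, T sinθ, produces torque. sin 36.8° = 0.599.
Στ = 0 ⇒ T × 2.58 × 0.599 = 635.1 ⇒ T = 635.1 / 1.545 = 411 N.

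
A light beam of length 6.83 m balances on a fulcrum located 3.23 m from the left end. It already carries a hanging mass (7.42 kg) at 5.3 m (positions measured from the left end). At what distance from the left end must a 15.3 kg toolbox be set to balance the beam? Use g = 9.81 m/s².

Choose the fulcrum (at 3.23 m from the left end) as the axis so the support reaction has zero arm there.
Hanging mass: 7.42 × 9.81 = 72.79 N down at 5.3 m → arm 2.07 m, τ = 72.79 × 2.07 = 150.7 N·m clockwise.
Net moment of existing loads = 150.7 N·m clockwise.
The toolbox weighs 15.3 × 9.81 = 150.1 N and must supply an equal counterclockwise moment, so its lever arm about the fulcrum is 150.7 / 150.1 = 1 m.
That puts it at 3.23 − 1 = 2.23 m from the left end.

x ≈ 2.23 m from the left end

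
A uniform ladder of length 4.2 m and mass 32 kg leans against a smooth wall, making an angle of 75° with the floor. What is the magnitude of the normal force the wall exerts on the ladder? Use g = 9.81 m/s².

Take moments about the foot of the ladder.
Ladder weight 32×9.81 = 313.9 N acts at 2.1 m along the ladder; its horizontal arm is 2.1·cos75° = 0.5435 m → τ = 170.6 N·m clockwise.
Wall normal N acts horizontally at the top; its moment arm is the height L sinθ = 4.2·sin75° = 4.057 m, counterclockwise.
Setting net torque to zero: N × 4.057 = 170.6 → N = 42.1 N.

N_wall ≈ 42.1 N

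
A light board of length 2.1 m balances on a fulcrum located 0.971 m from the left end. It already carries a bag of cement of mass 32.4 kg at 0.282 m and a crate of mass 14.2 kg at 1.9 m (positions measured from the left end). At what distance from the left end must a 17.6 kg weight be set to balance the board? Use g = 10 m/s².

x ≈ 1.49 m from the left end

Taking torques about the fulcrum (at 0.971 m from the left end):
Bag of cement: 32.4 × 10 = 324 N down at 0.282 m → arm 0.689 m, τ = 324 × 0.689 = 223.2 N·m counterclockwise.
Crate: 14.2 × 10 = 142 N down at 1.9 m → arm 0.929 m, τ = 142 × 0.929 = 131.9 N·m clockwise.
Net moment of existing loads = 91.3 N·m counterclockwise.
The weight weighs 17.6 × 10 = 176 N and must supply an equal clockwise moment, so its lever arm about the fulcrum is 91.3 / 176 = 0.519 m.
That puts it at 0.971 + 0.519 = 1.49 m from the left end.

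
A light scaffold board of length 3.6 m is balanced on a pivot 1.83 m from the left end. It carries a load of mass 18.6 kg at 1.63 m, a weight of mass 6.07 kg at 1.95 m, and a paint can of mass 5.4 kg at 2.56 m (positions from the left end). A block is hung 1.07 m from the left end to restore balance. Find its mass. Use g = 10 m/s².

m ≈ 1.25 kg

Taking torques about the pivot (at 1.83 m from the left end):
Load: 18.6 × 10 = 186 N down at 1.63 m → arm 0.2 m, τ = 186 × 0.2 = 37.2 N·m counterclockwise.
Weight: 6.07 × 10 = 60.7 N down at 1.95 m → arm 0.12 m, τ = 60.7 × 0.12 = 7.284 N·m clockwise.
Paint can: 5.4 × 10 = 54 N down at 2.56 m → arm 0.73 m, τ = 54 × 0.73 = 39.42 N·m clockwise.
Net moment of known loads = 9.504 N·m clockwise.
An unknown mass m at 1.07 m has arm 0.76 m; its moment is m·g·0.76 counterclockwise.
For rotational equilibrium, m × 10 × 0.76 = 9.504, so m = 9.504 / (10 × 0.76) = 1.25 kg.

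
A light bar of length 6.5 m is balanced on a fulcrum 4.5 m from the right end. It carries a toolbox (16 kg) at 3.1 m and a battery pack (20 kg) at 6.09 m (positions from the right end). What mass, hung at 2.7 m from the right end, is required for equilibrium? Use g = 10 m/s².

Choose the fulcrum (at 4.5 m from the right end) as the axis so the support reaction has zero arm there.
Toolbox: 16 × 10 = 160 N down at 3.1 m → arm 1.4 m, τ = 160 × 1.4 = 224 N·m clockwise.
Battery pack: 20 × 10 = 200 N down at 6.09 m → arm 1.59 m, τ = 200 × 1.59 = 318 N·m counterclockwise.
Net moment of known loads = 94 N·m counterclockwise.
An unknown mass m at 2.7 m has arm 1.8 m; its moment is m·g·1.8 clockwise.
Setting net torque to zero: m × 10 × 1.8 = 94 → m = 94 / (10 × 1.8) = 5.22 kg.

m ≈ 5.22 kg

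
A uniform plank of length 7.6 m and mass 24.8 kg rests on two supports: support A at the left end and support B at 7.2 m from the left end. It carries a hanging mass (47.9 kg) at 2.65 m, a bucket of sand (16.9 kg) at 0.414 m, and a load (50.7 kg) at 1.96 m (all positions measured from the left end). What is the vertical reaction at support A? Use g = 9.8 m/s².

R_A ≈ 929 N

Taking torques about support B:
Beam weight: 24.8 × 9.8 = 243 N down at 3.8 m → arm 3.4 m, τ = 243 × 3.4 = 826.2 N·m counterclockwise.
Hanging mass: 47.9 × 9.8 = 469.4 N down at 2.65 m → arm 4.55 m, τ = 469.4 × 4.55 = 2136 N·m counterclockwise.
Bucket of sand: 16.9 × 9.8 = 165.6 N down at 0.414 m → arm 6.786 m, τ = 165.6 × 6.786 = 1124 N·m counterclockwise.
Load: 50.7 × 9.8 = 496.9 N down at 1.96 m → arm 5.24 m, τ = 496.9 × 5.24 = 2604 N·m counterclockwise.
Net load moment about support B = 6690 N·m counterclockwise.
Reaction R at support A is upward at 0 m, arm 7.2 m → moment R × 7.2 clockwise.
For rotational equilibrium, R × 7.2 = 6690, so R = 929 N.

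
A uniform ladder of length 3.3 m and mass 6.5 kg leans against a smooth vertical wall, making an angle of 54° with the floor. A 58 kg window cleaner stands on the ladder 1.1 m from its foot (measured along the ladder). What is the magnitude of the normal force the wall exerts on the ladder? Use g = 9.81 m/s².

N_wall ≈ 161 N

Take moments about the foot of the ladder.
Ladder weight 6.5×9.81 = 63.77 N acts at 1.65 m along the ladder; its horizontal arm is 1.65·cos54° = 0.9698 m → τ = 61.84 N·m clockwise.
Window cleaner: 58×9.81 = 569 N at 1.1 m → arm 0.6466 m → τ = 367.9 N·m clockwise.
Wall normal N acts horizontally at the top; its moment arm is the height L sinθ = 3.3·sin54° = 2.67 m, counterclockwise.
For rotational equilibrium, N × 2.67 = 429.7, so N = 161 N.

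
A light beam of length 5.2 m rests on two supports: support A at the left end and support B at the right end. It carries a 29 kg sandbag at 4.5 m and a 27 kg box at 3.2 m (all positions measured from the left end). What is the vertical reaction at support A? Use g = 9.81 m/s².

R_A ≈ 140 N

About support B:
Sandbag: 29 × 9.81 = 284.5 N down at 4.5 m → arm 0.7 m, τ = 284.5 × 0.7 = 199.1 N·m counterclockwise.
Box: 27 × 9.81 = 264.9 N down at 3.2 m → arm 2 m, τ = 264.9 × 2 = 529.8 N·m counterclockwise.
Net load moment about support B = 728.9 N·m counterclockwise.
Reaction R at support A is upward at 0 m, arm 5.2 m → moment R × 5.2 clockwise.
For rotational equilibrium, R × 5.2 = 728.9, so R = 140 N.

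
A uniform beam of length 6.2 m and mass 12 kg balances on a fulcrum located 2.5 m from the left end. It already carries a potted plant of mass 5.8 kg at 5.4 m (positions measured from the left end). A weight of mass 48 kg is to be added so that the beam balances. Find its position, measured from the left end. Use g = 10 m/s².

x ≈ 2 m from the left end

Sum moments about the fulcrum (at 2.5 m from the left end) (the support reaction has zero arm there).
Beam weight: 12 × 10 = 120 N down at 3.1 m → arm 0.6 m, τ = 120 × 0.6 = 72 N·m clockwise.
Potted plant: 5.8 × 10 = 58 N down at 5.4 m → arm 2.9 m, τ = 58 × 2.9 = 168.2 N·m clockwise.
Net moment of existing loads = 240.2 N·m clockwise.
The weight weighs 48 × 10 = 480 N and must supply an equal counterclockwise moment, so its lever arm about the fulcrum is 240.2 / 480 = 0.5 m.
That puts it at 2.5 − 0.5 = 2 m from the left end.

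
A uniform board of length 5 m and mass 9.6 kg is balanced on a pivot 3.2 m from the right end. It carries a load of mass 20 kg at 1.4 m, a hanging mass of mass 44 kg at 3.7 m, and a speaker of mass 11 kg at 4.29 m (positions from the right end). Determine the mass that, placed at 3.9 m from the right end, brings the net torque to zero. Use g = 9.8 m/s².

m ≈ 12.5 kg

Take moments about the pivot (at 3.2 m from the right end).
Beam weight: 9.6 × 9.8 = 94.08 N down at 2.5 m → arm 0.7 m, τ = 94.08 × 0.7 = 65.86 N·m clockwise.
Load: 20 × 9.8 = 196 N down at 1.4 m → arm 1.8 m, τ = 196 × 1.8 = 352.8 N·m clockwise.
Hanging mass: 44 × 9.8 = 431.2 N down at 3.7 m → arm 0.5 m, τ = 431.2 × 0.5 = 215.6 N·m counterclockwise.
Speaker: 11 × 9.8 = 107.8 N down at 4.29 m → arm 1.09 m, τ = 107.8 × 1.09 = 117.5 N·m counterclockwise.
Net moment of known loads = 85.56 N·m clockwise.
An unknown mass m at 3.9 m has arm 0.7 m; its moment is m·g·0.7 counterclockwise.
Setting net torque to zero: m × 9.8 × 0.7 = 85.56 → m = 85.56 / (9.8 × 0.7) = 12.5 kg.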